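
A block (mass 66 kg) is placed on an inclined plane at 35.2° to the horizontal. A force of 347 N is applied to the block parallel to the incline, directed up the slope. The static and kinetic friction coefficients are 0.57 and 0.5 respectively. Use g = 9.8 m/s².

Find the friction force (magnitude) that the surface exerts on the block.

f ≈ 25.8 N (up the incline)

The normal reaction is N = m g cos θ = 528.5 N.
The friction needed for equilibrium is m g sin θ − P = 372.8 − 347 = 25.84 N, measured positive up-slope.
Maximum static friction available: μ_s N = 0.57 × 528.5 = 301.3 N.
Since |25.84| ≤ 301.3 N, the block remains in static equilibrium and friction takes exactly the required value.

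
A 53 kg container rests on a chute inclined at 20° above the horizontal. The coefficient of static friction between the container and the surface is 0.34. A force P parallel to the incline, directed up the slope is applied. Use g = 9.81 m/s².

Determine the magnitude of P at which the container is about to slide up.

P ≈ 344 N

At impending motion up the slope, friction acts down-slope at its limit: f = μ_s N.
P is parallel to the surface, so N = m g cos θ = 489 N.
Along the incline: P = m g sin θ + μ_s N = 178 + 0.34×489 = 344 N.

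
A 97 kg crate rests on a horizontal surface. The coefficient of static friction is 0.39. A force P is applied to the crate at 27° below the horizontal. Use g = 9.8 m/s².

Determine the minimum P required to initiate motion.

P ≈ 519 N

N = m g + P sin α (the push presses the crate into the horizontal surface).
At impending slip, P cos α = μ_s N = μ_s (m g + P sin α).
Solving: P (cos α − μ_s sin α) = μ_s m g → P = 0.39×951/(cos 27° − 0.39 sin 27°) = 371/0.714 = 519 N.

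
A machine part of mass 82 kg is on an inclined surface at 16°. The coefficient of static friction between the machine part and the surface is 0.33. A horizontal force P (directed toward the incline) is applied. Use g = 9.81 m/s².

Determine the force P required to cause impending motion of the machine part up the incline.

At impending motion up the slope, friction acts down-slope at its limit: f = μ_s N.
Perpendicular to the incline: N = m g cos θ + P sin θ.
Along the incline: P cos θ = m g sin θ + μ_s N = m g sin θ + μ_s (m g cos θ + P sin θ).
Solving, P (cos θ − μ_s sin θ) = m g (sin θ + μ_s cos θ), so P = 82×9.81×(sin 16° + 0.33 cos 16°)/(cos 16° − 0.33 sin 16°) = 804×0.5929/0.8703 = 548 N.

P ≈ 548 N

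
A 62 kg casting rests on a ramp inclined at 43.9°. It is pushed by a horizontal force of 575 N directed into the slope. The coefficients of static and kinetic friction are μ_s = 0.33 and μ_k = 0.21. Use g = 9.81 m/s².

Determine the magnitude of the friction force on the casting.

The horizontal push has a component P sin θ into the surface, so N = m g cos θ + P sin θ = 438.3 + 398.7 = 837 N.
Parallel to the incline: P cos θ − m g sin θ = 414.3 − 421.7 = -7.424 N; the friction needed to balance this is 7.424 N acting up the slope.
The limit of static friction is μ_s N = 276.2 N.
Since 7.424 N is within the 276.2 N limit, the casting stays put and friction is exactly 7.42 N.

f ≈ 7.42 N (up the incline)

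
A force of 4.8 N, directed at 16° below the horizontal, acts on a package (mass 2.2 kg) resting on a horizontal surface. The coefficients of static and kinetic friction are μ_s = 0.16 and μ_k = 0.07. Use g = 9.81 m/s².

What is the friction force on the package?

Vertical equilibrium gives N = m g + P sin α = 22.91 N.
For equilibrium, f = P cos α = 4.8×cos 16° = 4.614 N.
μ_s N = 0.16 × 22.91 = 3.665 N.
The required friction exceeds μ_s N, so the package moves and f = μ_k N = 1.6 N.

f ≈ 1.6 N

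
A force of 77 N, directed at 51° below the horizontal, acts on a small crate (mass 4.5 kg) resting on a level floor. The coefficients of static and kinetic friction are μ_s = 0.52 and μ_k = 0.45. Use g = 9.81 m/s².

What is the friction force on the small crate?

N = m g + P sin α = 44.15 + 77×sin 51° = 104 N.
For equilibrium, f = P cos α = 77×cos 51° = 48.46 N.
The static-friction limit is μ_s N = 54.07 N.
Since 48.46 N does not exceed the limit, the small crate stays at rest and f = 48.5 N.

f ≈ 48.5 N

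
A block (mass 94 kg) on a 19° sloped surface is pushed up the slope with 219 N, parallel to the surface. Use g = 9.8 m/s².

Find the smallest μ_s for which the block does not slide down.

μ_s,min ≈ 0.0929

N = m g cos θ = 871 N.
Friction must make up the shortfall along the incline: f = m g sin θ − P = 299.9 − 219 = 80.91 N.
At the threshold f = μ_s N, so μ_s,min = 80.91/871 = 0.0929.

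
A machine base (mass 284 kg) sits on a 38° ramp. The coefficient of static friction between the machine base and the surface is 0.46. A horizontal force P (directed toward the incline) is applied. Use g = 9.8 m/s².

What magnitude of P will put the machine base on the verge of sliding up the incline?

P ≈ 5390 N

At impending motion up the slope, friction acts down-slope at its limit: f = μ_s N.
Perpendicular to the incline: N = m g cos θ + P sin θ.
Along the incline: P cos θ = m g sin θ + μ_s N = m g sin θ + μ_s (m g cos θ + P sin θ).
Solving, P (cos θ − μ_s sin θ) = m g (sin θ + μ_s cos θ), so P = 284×9.8×(sin 38° + 0.46 cos 38°)/(cos 38° − 0.46 sin 38°) = 2780×0.9781/0.5048 = 5390 N.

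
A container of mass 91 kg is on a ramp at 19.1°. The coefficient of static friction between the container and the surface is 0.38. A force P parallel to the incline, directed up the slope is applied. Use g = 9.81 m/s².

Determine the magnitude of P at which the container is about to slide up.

P ≈ 613 N

At impending motion up the slope, friction acts down-slope at its limit: f = μ_s N.
P is parallel to the surface, so N = m g cos θ = 844 N.
Along the incline: P = m g sin θ + μ_s N = 292 + 0.38×844 = 613 N.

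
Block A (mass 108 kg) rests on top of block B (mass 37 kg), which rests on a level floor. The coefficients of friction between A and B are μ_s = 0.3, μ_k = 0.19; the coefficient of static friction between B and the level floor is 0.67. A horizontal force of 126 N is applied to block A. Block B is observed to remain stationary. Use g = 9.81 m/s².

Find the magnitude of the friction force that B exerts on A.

The normal force B exerts on A is simply A's weight, N₁ = 1059 N.
Maximum static friction on A from B: μ_s N₁ = 0.3×1059 = 317.8 N.
P = 126 N is within that limit, so A and B move together (both at rest); the A–B friction is simply f₁ = P = 126 N.
By Newton's third law B feels 126 N forward from A. With B stationary, the floor's static friction on B balances it: f₂ = 126 N (well within μ_s(m_A+m_B)g = 953 N).

f ≈ 126 N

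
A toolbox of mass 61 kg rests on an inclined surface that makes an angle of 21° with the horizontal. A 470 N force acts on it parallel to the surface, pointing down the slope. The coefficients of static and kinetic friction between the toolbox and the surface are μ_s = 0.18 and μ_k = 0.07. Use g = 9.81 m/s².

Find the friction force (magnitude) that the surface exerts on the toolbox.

f ≈ 39.1 N (up the incline)

Perpendicular to the surface, N = m g cos θ = 61·9.81·cos 21° = 558.7 N.
For equilibrium along the incline the friction force must supply f = m g sin θ + P = 214.5 + 470 = 684.5 N (positive meaning up-slope).
Static friction can supply at most μ_s N = 100.6 N.
Since |684.5| > 100.6 N, static friction cannot hold it; the toolbox slides down the incline and kinetic friction applies: f = μ_k N = 0.07 × 558.7 = 39.1 N.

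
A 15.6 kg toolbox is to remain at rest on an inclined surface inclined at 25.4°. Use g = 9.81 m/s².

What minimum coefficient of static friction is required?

At the slip threshold m g sin θ = μ_s m g cos θ, so μ_s,min = tan θ.
μ_s,min = tan 25.4° = 0.475.

μ_s,min ≈ 0.475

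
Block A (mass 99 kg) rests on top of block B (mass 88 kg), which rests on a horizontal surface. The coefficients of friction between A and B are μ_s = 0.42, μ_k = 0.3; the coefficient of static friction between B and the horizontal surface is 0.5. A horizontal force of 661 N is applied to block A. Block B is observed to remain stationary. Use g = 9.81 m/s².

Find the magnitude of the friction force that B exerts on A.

f ≈ 291 N

Normal force at the A–B interface: N₁ = m_A g = 971.2 N.
So the A–B interface can sustain at most μ_s N₁ = 407.9 N of static friction.
P = 661 N exceeds that limit, so A slips over B and the interface friction becomes kinetic: f₁ = μ_k N₁ = 0.3×971.2 = 291 N.
By Newton's third law B feels 291 N forward from A. With B stationary, the floor's static friction on B balances it: f₂ = 291 N (well within μ_s(m_A+m_B)g = 917.2 N).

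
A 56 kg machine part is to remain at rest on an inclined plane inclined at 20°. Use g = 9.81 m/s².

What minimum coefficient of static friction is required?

μ_s,min ≈ 0.364

At the slip threshold m g sin θ = μ_s m g cos θ, so μ_s,min = tan θ.
μ_s,min = tan 20° = 0.364.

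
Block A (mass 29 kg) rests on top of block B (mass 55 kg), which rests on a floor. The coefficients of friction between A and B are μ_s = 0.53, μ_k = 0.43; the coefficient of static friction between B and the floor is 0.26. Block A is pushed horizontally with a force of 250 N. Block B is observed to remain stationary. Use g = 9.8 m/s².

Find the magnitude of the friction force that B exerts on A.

Between the blocks, N₁ = m_A g = 284.2 N.
Maximum static friction on A from B: μ_s N₁ = 0.53×284.2 = 150.6 N.
P = 250 N exceeds that limit, so A slips over B and the interface friction becomes kinetic: f₁ = μ_k N₁ = 0.43×284.2 = 122 N.
By Newton's third law B feels 122 N forward from A. With B stationary, the floor's static friction on B balances it: f₂ = 122 N (well within μ_s(m_A+m_B)g = 214 N).

f ≈ 122 N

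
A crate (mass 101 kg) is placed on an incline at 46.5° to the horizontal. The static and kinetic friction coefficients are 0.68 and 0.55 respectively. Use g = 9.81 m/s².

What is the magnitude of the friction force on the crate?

The normal reaction is N = m g cos θ = 682 N.
Along the slope the weight component is m g sin θ = 718.7 N; friction must supply exactly this, acting up-slope.
Static friction can supply at most μ_s N = 463.8 N.
|718.7| exceeds 463.8 N, so the crate slips down-slope; friction is kinetic, f = μ_k N = 0.55×682 = 375 N.

f ≈ 375 N (up the incline)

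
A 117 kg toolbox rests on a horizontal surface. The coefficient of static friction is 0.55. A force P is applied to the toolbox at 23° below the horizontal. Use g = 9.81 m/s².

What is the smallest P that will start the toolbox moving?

P ≈ 895 N

N = m g + P sin α (the push presses the toolbox into the horizontal surface).
At impending slip, P cos α = μ_s N = μ_s (m g + P sin α).
Solving: P (cos α − μ_s sin α) = μ_s m g → P = 0.55×1150/(cos 23° − 0.55 sin 23°) = 631/0.7056 = 895 N.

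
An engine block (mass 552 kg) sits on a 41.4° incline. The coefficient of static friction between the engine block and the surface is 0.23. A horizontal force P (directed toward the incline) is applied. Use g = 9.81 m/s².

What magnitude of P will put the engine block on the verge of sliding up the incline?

At impending motion up the slope, friction acts down-slope at its limit: f = μ_s N.
Perpendicular to the incline: N = m g cos θ + P sin θ.
Along the incline: P cos θ = m g sin θ + μ_s N = m g sin θ + μ_s (m g cos θ + P sin θ).
Solving, P (cos θ − μ_s sin θ) = m g (sin θ + μ_s cos θ), so P = 552×9.81×(sin 41.4° + 0.23 cos 41.4°)/(cos 41.4° − 0.23 sin 41.4°) = 5420×0.8338/0.598 = 7550 N.

P ≈ 7550 N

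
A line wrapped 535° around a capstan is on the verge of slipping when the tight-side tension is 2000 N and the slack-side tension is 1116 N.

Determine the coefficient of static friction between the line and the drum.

T₂/T₁ = e^{μβ} → μ = ln(T₂/T₁)/β.
β = 535° = 9.338 rad.
μ = ln(2000/1116)/9.338 = ln(1.792)/9.338 = 0.0625.

μ ≈ 0.0625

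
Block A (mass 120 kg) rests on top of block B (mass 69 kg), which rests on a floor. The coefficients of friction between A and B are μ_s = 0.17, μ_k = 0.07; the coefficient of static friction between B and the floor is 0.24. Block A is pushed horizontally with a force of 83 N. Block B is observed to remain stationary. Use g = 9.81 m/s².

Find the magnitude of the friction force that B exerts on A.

Normal force at the A–B interface: N₁ = m_A g = 1177 N.
Maximum static friction on A from B: μ_s N₁ = 0.17×1177 = 200.1 N.
Since P = 83 N ≤ 200.1 N, A does not slip on B; friction on A equals P = 83 N.
B experiences an equal 83 N forward from A (third law). B is in equilibrium, so the floor supplies f₂ = 83 N of static friction (limit μ_s(m_A+m_B)g = 445 N, not exceeded).

f ≈ 83 N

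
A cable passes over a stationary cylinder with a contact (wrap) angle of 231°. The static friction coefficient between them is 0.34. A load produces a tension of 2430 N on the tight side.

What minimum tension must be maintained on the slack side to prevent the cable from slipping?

T_min ≈ 617 N

Capstan equation at impending slip: T_tight/T_slack = e^{μβ}.
β = 231° = 4.032 rad; e^{μβ} = e^{0.34×4.032} = 3.938.
T_slack = T_tight / e^{μβ} = 2430 / 3.938 = 617 N.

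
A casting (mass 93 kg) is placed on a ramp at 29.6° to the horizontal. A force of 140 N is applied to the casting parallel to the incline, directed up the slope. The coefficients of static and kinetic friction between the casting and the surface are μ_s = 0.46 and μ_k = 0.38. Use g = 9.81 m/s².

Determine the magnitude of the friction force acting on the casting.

Normal force: N = m g cos θ = 93 × 9.81 × cos 29.6° = 793.3 N.
Parallel to the incline, ΣF = 0 gives f = m g sin θ − P = 450.6 − 140 = 310.6 N (up-slope positive).
Maximum static friction available: μ_s N = 0.46 × 793.3 = 364.9 N.
Since |310.6| ≤ 364.9 N, static friction is sufficient; f equals the required value, not μ_s N.

f ≈ 311 N (up the incline)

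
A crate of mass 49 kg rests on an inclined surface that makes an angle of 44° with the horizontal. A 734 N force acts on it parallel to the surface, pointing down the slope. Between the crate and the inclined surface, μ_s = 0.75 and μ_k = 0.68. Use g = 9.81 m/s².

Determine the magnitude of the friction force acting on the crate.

f ≈ 235 N (up the incline)

The normal reaction is N = m g cos θ = 345.8 N.
Parallel to the incline, ΣF = 0 gives f = m g sin θ + P = 333.9 + 734 = 1068 N (up-slope positive).
The static-friction ceiling is μ_s N = 0.75 × 345.8 = 259.3 N.
Since |1068| > 259.3 N, static friction cannot hold it; the crate slides down the incline and kinetic friction applies: f = μ_k N = 0.68 × 345.8 = 235 N.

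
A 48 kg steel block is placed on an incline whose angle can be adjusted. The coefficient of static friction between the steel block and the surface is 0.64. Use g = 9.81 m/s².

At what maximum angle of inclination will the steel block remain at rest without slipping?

At the slip threshold, m g sin θ = μ_s · m g cos θ, so tan θ = μ_s.
θ_max = arctan(0.64) = 32.6°.

θ_max ≈ 32.6°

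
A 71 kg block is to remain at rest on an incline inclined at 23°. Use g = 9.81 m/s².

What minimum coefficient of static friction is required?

μ_s,min ≈ 0.424

At the slip threshold m g sin θ = μ_s m g cos θ, so μ_s,min = tan θ.
μ_s,min = tan 23° = 0.424.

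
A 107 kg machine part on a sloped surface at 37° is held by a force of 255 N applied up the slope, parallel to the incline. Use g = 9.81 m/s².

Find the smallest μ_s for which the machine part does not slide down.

N = m g cos θ = 838.3 N.
Friction must make up the shortfall along the incline: f = m g sin θ − P = 631.7 − 255 = 376.7 N.
At the threshold f = μ_s N, so μ_s,min = 376.7/838.3 = 0.449.

μ_s,min ≈ 0.449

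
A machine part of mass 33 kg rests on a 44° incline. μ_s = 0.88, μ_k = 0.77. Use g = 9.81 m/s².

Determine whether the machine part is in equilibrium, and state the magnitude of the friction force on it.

f ≈ 179 N

N = m g cos θ = 233 N.
Down-slope weight component: m g sin θ = 225 N.
μ_s N = 205 N.
225 > 205 N, so it slides; kinetic friction f = μ_k N = 0.77×233 = 179 N.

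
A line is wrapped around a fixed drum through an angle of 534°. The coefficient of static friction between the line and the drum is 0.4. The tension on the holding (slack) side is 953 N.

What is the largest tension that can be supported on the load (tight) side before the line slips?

T_max ≈ 39600 N

At impending slip the capstan equation gives T₂/T₁ = e^{μβ} with β in radians.
β = 534° × π/180 = 9.32 rad.
e^{μβ} = e^{0.4×9.32} = 41.6.
T₂ = T₁ · e^{μβ} = 953 × 41.6 = 39600 N.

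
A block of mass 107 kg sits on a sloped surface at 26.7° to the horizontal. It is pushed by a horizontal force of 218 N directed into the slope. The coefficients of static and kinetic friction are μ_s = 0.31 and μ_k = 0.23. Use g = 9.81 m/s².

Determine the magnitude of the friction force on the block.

f ≈ 277 N (up the incline)

Normal direction: N = m g cos θ + P sin θ = 1036 N.
Along the incline, the net driving force (taking up-slope positive) is P cos θ − m g sin θ = 194.8 − 471.6 = -276.9 N, so equilibrium requires friction f = 276.9 N (up-slope).
The limit of static friction is μ_s N = 321.1 N.
Since 276.9 N is within the 321.1 N limit, the block stays put and friction is exactly 277 N.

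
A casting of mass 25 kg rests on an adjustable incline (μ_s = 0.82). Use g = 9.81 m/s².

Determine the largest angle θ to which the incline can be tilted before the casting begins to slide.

θ_max ≈ 39.4°

At the slip threshold, m g sin θ = μ_s · m g cos θ, so tan θ = μ_s.
θ_max = arctan(0.82) = 39.4°.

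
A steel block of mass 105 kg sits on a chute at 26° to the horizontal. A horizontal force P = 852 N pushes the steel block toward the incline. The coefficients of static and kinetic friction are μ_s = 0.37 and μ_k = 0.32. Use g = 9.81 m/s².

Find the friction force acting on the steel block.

f ≈ 314 N (down the incline)

Normal direction: N = m g cos θ + P sin θ = 1299 N.
Along the incline, the net driving force (taking up-slope positive) is P cos θ − m g sin θ = 765.8 − 451.5 = 314.2 N, so equilibrium requires friction f = -314.2 N (down-slope).
Maximum static friction: μ_s N = 0.37 × 1299 = 480.7 N.
|f_req| = 314.2 ≤ 480.7 N → the steel block is in equilibrium; friction equals the required value.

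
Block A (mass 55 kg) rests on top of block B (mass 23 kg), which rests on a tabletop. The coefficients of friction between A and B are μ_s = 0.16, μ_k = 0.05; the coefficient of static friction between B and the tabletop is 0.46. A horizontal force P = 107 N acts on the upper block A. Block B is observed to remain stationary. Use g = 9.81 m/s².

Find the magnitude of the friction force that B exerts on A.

Normal force at the A–B interface: N₁ = m_A g = 539.6 N.
So the A–B interface can sustain at most μ_s N₁ = 86.33 N of static friction.
P = 107 N exceeds that limit, so A slips over B and the interface friction becomes kinetic: f₁ = μ_k N₁ = 0.05×539.6 = 27 N.
By Newton's third law B feels 27 N forward from A. With B stationary, the floor's static friction on B balances it: f₂ = 27 N (well within μ_s(m_A+m_B)g = 352 N).

f ≈ 27 N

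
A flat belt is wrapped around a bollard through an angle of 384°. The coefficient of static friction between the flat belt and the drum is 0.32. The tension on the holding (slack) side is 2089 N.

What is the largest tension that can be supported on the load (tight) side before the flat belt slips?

T_max ≈ 17800 N

At impending slip the capstan equation gives T₂/T₁ = e^{μβ} with β in radians.
β = 384° × π/180 = 6.702 rad.
e^{μβ} = e^{0.32×6.702} = 8.539.
T₂ = T₁ · e^{μβ} = 2089 × 8.539 = 17800 N.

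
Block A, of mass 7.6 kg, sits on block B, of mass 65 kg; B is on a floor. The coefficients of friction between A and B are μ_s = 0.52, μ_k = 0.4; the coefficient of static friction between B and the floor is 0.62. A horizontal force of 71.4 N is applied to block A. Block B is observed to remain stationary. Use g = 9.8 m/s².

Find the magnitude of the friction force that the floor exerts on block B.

The normal force B exerts on A is simply A's weight, N₁ = 74.48 N.
Maximum static friction on A from B: μ_s N₁ = 0.52×74.48 = 38.73 N.
P = 71.4 N exceeds that limit, so A slips over B and the interface friction becomes kinetic: f₁ = μ_k N₁ = 0.4×74.48 = 29.8 N.
By Newton's third law B feels 29.8 N forward from A. With B stationary, the floor's static friction on B balances it: f₂ = 29.8 N (well within μ_s(m_A+m_B)g = 441.1 N).

f ≈ 29.8 N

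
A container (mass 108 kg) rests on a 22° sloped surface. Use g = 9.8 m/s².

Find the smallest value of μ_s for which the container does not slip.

μ_s,min ≈ 0.404

At the slip threshold m g sin θ = μ_s m g cos θ, so μ_s,min = tan θ.
μ_s,min = tan 22° = 0.404.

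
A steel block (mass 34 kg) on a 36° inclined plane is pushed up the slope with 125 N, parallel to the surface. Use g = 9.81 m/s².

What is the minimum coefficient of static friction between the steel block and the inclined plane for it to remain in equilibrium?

μ_s,min ≈ 0.263

N = m g cos θ = 269.8 N.
Friction must make up the shortfall along the incline: f = m g sin θ − P = 196 − 125 = 71.05 N.
At the threshold f = μ_s N, so μ_s,min = 71.05/269.8 = 0.263.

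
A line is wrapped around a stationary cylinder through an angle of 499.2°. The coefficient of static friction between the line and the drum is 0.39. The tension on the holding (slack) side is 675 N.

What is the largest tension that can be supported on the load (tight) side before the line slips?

At impending slip the capstan equation gives T₂/T₁ = e^{μβ} with β in radians.
β = 499.2° × π/180 = 8.713 rad.
e^{μβ} = e^{0.39×8.713} = 29.9.
T₂ = T₁ · e^{μβ} = 675 × 29.9 = 20200 N.

T_max ≈ 20200 N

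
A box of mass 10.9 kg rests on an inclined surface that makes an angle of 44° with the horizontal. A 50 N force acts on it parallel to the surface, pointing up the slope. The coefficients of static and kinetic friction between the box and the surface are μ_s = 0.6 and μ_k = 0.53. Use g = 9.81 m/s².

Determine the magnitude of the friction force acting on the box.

f ≈ 24.3 N (up the incline)

Perpendicular to the surface, N = m g cos θ = 10.9·9.81·cos 44° = 76.92 N.
For equilibrium along the incline the friction force must supply f = m g sin θ − P = 74.28 − 50 = 24.28 N (positive meaning up-slope).
Maximum static friction available: μ_s N = 0.6 × 76.92 = 46.15 N.
Since |24.28| ≤ 46.15 N, no slip — friction simply equals what equilibrium demands.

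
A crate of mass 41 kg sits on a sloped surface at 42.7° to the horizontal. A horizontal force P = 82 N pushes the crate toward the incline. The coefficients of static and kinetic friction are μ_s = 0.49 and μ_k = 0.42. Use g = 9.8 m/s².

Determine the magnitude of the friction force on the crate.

f ≈ 147 N (up the incline)

The horizontal push has a component P sin θ into the surface, so N = m g cos θ + P sin θ = 295.3 + 55.61 = 350.9 N.
Along the incline, the net driving force (taking up-slope positive) is P cos θ − m g sin θ = 60.26 − 272.5 = -212.2 N, so equilibrium requires friction f = 212.2 N (up-slope).
The limit of static friction is μ_s N = 171.9 N.
The required 212.2 N exceeds the static limit, so the crate slides down-slope and f = μ_k N = 0.42×350.9 = 147 N.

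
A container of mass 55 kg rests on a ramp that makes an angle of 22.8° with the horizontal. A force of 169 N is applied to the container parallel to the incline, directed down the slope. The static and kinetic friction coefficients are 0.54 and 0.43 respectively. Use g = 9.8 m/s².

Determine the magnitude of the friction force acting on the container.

The normal reaction is N = m g cos θ = 496.9 N.
For equilibrium along the incline the friction force must supply f = m g sin θ + P = 208.9 + 169 = 377.9 N (positive meaning up-slope).
The static-friction ceiling is μ_s N = 0.54 × 496.9 = 268.3 N.
|377.9| exceeds 268.3 N, so the container slips down-slope; friction is kinetic, f = μ_k N = 0.43×496.9 = 214 N.

f ≈ 214 N (up the incline)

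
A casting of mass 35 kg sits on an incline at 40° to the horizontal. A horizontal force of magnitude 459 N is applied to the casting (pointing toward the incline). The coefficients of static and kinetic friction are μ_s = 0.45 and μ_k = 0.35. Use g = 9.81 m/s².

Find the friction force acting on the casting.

f ≈ 131 N (down the incline)

Normal direction: N = m g cos θ + P sin θ = 558.1 N.
Along the incline, the net driving force (taking up-slope positive) is P cos θ − m g sin θ = 351.6 − 220.7 = 130.9 N, so equilibrium requires friction f = -130.9 N (down-slope).
Maximum static friction: μ_s N = 0.45 × 558.1 = 251.1 N.
Since 130.9 N is within the 251.1 N limit, the casting stays put and friction is exactly 131 N.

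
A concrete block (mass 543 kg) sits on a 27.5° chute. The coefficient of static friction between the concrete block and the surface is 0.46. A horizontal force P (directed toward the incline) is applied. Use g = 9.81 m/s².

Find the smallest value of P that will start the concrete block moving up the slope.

P ≈ 6870 N

At impending motion up the slope, friction acts down-slope at its limit: f = μ_s N.
Perpendicular to the incline: N = m g cos θ + P sin θ.
Along the incline: P cos θ = m g sin θ + μ_s N = m g sin θ + μ_s (m g cos θ + P sin θ).
Solving, P (cos θ − μ_s sin θ) = m g (sin θ + μ_s cos θ), so P = 543×9.81×(sin 27.5° + 0.46 cos 27.5°)/(cos 27.5° − 0.46 sin 27.5°) = 5330×0.8698/0.6746 = 6870 N.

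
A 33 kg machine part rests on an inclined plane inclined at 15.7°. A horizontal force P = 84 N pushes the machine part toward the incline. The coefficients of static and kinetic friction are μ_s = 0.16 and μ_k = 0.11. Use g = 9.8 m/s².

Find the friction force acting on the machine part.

f ≈ 6.65 N (up the incline)

Resolve perpendicular to the incline: N = m g cos θ + P sin θ = 33×9.8×cos 15.7° + 84×sin 15.7° = 334.1 N.
Along the incline, the net driving force (taking up-slope positive) is P cos θ − m g sin θ = 80.87 − 87.51 = -6.646 N, so equilibrium requires friction f = 6.646 N (up-slope).
The limit of static friction is μ_s N = 53.45 N.
|f_req| = 6.646 ≤ 53.45 N → the machine part is in equilibrium; friction equals the required value.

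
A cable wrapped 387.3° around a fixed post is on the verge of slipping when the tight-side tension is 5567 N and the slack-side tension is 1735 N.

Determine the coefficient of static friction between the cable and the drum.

T₂/T₁ = e^{μβ} → μ = ln(T₂/T₁)/β.
β = 387.3° = 6.76 rad.
μ = ln(5567/1735)/6.76 = ln(3.209)/6.76 = 0.172.

μ ≈ 0.172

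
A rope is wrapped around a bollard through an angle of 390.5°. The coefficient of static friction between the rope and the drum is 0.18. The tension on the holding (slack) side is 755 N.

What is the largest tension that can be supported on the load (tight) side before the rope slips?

T_max ≈ 2570 N

At impending slip the capstan equation gives T₂/T₁ = e^{μβ} with β in radians.
β = 390.5° × π/180 = 6.816 rad.
e^{μβ} = e^{0.18×6.816} = 3.41.
T₂ = T₁ · e^{μβ} = 755 × 3.41 = 2570 N.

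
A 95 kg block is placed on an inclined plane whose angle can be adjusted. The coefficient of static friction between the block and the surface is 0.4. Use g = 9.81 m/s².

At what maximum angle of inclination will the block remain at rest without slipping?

θ_max ≈ 21.8°

At the slip threshold, m g sin θ = μ_s · m g cos θ, so tan θ = μ_s.
θ_max = arctan(0.4) = 21.8°.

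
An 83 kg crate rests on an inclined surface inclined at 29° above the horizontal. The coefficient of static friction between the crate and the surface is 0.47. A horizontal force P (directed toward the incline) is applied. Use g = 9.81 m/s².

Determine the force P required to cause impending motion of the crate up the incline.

P ≈ 1130 N

At impending motion up the slope, friction acts down-slope at its limit: f = μ_s N.
Perpendicular to the incline: N = m g cos θ + P sin θ.
Along the incline: P cos θ = m g sin θ + μ_s N = m g sin θ + μ_s (m g cos θ + P sin θ).
Solving, P (cos θ − μ_s sin θ) = m g (sin θ + μ_s cos θ), so P = 83×9.81×(sin 29° + 0.47 cos 29°)/(cos 29° − 0.47 sin 29°) = 814×0.8959/0.6468 = 1130 N.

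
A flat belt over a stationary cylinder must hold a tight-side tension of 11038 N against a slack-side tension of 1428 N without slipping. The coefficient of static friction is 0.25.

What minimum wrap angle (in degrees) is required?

T₂/T₁ = e^{μβ} → β = ln(T₂/T₁)/μ.
β = ln(11038/1428)/0.25 = 2.045/0.25 = 8.18 rad.
In degrees: β = 8.18 × 180/π = 469°.

β_min ≈ 469°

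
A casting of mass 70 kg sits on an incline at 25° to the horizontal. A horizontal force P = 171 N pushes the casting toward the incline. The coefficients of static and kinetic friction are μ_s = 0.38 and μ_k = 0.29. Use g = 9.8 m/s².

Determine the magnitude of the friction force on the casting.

f ≈ 135 N (up the incline)

The horizontal push has a component P sin θ into the surface, so N = m g cos θ + P sin θ = 621.7 + 72.27 = 694 N.
Parallel to the incline: P cos θ − m g sin θ = 155 − 289.9 = -134.9 N; the friction needed to balance this is 134.9 N acting up the slope.
Maximum static friction: μ_s N = 0.38 × 694 = 263.7 N.
Since 134.9 N is within the 263.7 N limit, the casting stays put and friction is exactly 135 N.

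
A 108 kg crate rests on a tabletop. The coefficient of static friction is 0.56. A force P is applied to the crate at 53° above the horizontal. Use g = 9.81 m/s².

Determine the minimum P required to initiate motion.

N = m g − P sin α (the pull lifts the crate).
At impending slip, P cos α = μ_s N = μ_s (m g − P sin α).
Solving: P (cos α + μ_s sin α) = μ_s m g → P = 0.56×1060/(cos 53° + 0.56 sin 53°) = 593/1.049 = 566 N.

P ≈ 566 N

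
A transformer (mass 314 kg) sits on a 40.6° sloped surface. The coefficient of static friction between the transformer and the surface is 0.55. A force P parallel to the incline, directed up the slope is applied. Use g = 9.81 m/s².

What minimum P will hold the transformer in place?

P_min ≈ 718 N

The transformer tends to slide down (tan θ > μ_s), so at the point of impending slip friction acts up-slope at its limit: f = μ_s N.
P is parallel to the surface, so N = m g cos θ = 2340 N.
Along the incline: P + μ_s N = m g sin θ, so P = 2000 − 0.55×2340 = 718 N.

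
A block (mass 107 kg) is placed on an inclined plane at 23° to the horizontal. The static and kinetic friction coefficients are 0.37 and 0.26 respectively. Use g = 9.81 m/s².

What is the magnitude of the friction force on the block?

The normal reaction is N = m g cos θ = 966.2 N.
For equilibrium along the incline, friction must balance the weight component: f = m g sin θ = 410.1 N up the slope.
Static friction can supply at most μ_s N = 357.5 N.
Since |410.1| > 357.5 N, static friction cannot hold it; the block slides down the incline and kinetic friction applies: f = μ_k N = 0.26 × 966.2 = 251 N.

f ≈ 251 N (up the incline)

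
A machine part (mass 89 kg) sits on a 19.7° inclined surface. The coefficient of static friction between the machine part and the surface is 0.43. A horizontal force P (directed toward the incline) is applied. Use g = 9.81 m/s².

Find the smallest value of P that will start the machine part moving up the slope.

At impending motion up the slope, friction acts down-slope at its limit: f = μ_s N.
Perpendicular to the incline: N = m g cos θ + P sin θ.
Along the incline: P cos θ = m g sin θ + μ_s N = m g sin θ + μ_s (m g cos θ + P sin θ).
Solving, P (cos θ − μ_s sin θ) = m g (sin θ + μ_s cos θ), so P = 89×9.81×(sin 19.7° + 0.43 cos 19.7°)/(cos 19.7° − 0.43 sin 19.7°) = 873×0.7419/0.7965 = 813 N.

P ≈ 813 N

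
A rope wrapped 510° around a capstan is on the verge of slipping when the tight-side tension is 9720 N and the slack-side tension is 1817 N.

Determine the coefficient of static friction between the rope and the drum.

T₂/T₁ = e^{μβ} → μ = ln(T₂/T₁)/β.
β = 510° = 8.901 rad.
μ = ln(9720/1817)/8.901 = ln(5.349)/8.901 = 0.188.

μ ≈ 0.188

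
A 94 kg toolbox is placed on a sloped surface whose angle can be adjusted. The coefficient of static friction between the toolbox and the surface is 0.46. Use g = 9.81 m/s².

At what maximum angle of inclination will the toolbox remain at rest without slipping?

At the slip threshold, m g sin θ = μ_s · m g cos θ, so tan θ = μ_s.
θ_max = arctan(0.46) = 24.7°.

θ_max ≈ 24.7°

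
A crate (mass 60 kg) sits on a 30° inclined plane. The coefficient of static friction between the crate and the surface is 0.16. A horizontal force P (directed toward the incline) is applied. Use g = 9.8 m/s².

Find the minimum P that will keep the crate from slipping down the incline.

P_min ≈ 225 N

The crate tends to slide down (tan θ > μ_s), so at the point of impending slip friction acts up-slope at its limit: f = μ_s N.
Perpendicular to the incline: N = m g cos θ + P sin θ.
Along the incline: P cos θ + μ_s N = m g sin θ, i.e. P cos θ + μ_s (m g cos θ + P sin θ) = m g sin θ.
Solving, P (cos θ + μ_s sin θ) = m g (sin θ − μ_s cos θ), so P = 588×0.3614/0.946 = 225 N.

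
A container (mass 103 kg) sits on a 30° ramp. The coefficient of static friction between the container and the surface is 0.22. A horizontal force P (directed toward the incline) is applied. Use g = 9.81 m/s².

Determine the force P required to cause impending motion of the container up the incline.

At impending motion up the slope, friction acts down-slope at its limit: f = μ_s N.
Perpendicular to the incline: N = m g cos θ + P sin θ.
Along the incline: P cos θ = m g sin θ + μ_s N = m g sin θ + μ_s (m g cos θ + P sin θ).
Solving, P (cos θ − μ_s sin θ) = m g (sin θ + μ_s cos θ), so P = 103×9.81×(sin 30° + 0.22 cos 30°)/(cos 30° − 0.22 sin 30°) = 1010×0.6905/0.756 = 923 N.

P ≈ 923 N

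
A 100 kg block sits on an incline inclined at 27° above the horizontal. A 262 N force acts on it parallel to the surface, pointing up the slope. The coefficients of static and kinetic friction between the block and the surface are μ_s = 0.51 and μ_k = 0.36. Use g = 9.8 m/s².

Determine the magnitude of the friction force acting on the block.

Normal force: N = m g cos θ = 100 × 9.8 × cos 27° = 873.2 N.
Parallel to the incline, ΣF = 0 gives f = m g sin θ − P = 444.9 − 262 = 182.9 N (up-slope positive).
Maximum static friction available: μ_s N = 0.51 × 873.2 = 445.3 N.
Since |182.9| ≤ 445.3 N, static friction is sufficient; f equals the required value, not μ_s N.

f ≈ 183 N (up the incline)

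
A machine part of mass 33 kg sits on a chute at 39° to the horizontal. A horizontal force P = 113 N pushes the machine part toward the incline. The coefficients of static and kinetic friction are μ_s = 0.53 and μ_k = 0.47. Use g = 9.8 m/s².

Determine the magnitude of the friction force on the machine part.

f ≈ 116 N (up the incline)

Resolve perpendicular to the incline: N = m g cos θ + P sin θ = 33×9.8×cos 39° + 113×sin 39° = 322.4 N.
Parallel to the incline: P cos θ − m g sin θ = 87.82 − 203.5 = -115.7 N; the friction needed to balance this is 115.7 N acting up the slope.
Maximum static friction: μ_s N = 0.53 × 322.4 = 170.9 N.
Since 115.7 N is within the 170.9 N limit, the machine part stays put and friction is exactly 116 N.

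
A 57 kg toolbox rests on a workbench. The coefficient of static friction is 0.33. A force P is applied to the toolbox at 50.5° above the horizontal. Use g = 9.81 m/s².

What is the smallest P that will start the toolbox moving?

N = m g − P sin α (the pull lifts the toolbox).
At impending slip, P cos α = μ_s N = μ_s (m g − P sin α).
Solving: P (cos α + μ_s sin α) = μ_s m g → P = 0.33×559/(cos 50.5° + 0.33 sin 50.5°) = 185/0.8907 = 207 N.

P ≈ 207 N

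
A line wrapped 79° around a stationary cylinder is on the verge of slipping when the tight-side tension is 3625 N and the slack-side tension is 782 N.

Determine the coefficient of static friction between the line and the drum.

μ ≈ 1.11

T₂/T₁ = e^{μβ} → μ = ln(T₂/T₁)/β.
β = 79° = 1.379 rad.
μ = ln(3625/782)/1.379 = ln(4.636)/1.379 = 1.11.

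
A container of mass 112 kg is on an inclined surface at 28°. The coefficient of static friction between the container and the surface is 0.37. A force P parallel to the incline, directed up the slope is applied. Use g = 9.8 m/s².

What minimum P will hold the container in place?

P_min ≈ 157 N

The container tends to slide down (tan θ > μ_s), so at the point of impending slip friction acts up-slope at its limit: f = μ_s N.
P is parallel to the surface, so N = m g cos θ = 969 N.
Along the incline: P + μ_s N = m g sin θ, so P = 515 − 0.37×969 = 157 N.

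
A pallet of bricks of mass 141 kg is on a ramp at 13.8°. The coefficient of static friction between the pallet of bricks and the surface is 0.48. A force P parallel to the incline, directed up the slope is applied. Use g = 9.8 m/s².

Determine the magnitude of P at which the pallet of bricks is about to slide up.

P ≈ 974 N

At impending motion up the slope, friction acts down-slope at its limit: f = μ_s N.
P is parallel to the surface, so N = m g cos θ = 1340 N.
Along the incline: P = m g sin θ + μ_s N = 330 + 0.48×1340 = 974 N.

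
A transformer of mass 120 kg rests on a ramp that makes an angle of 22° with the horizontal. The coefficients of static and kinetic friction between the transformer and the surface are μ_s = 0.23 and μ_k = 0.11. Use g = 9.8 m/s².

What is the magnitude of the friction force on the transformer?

Perpendicular to the surface, N = m g cos θ = 120·9.8·cos 22° = 1090 N.
For equilibrium along the incline, friction must balance the weight component: f = m g sin θ = 440.5 N up the slope.
The static-friction ceiling is μ_s N = 0.23 × 1090 = 250.8 N.
Since |440.5| > 250.8 N, static friction cannot hold it; the transformer slides down the incline and kinetic friction applies: f = μ_k N = 0.11 × 1090 = 120 N.

f ≈ 120 N (up the incline)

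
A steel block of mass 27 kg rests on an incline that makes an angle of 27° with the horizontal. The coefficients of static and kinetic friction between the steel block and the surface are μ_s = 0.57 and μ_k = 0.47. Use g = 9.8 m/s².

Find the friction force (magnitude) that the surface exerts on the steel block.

The normal reaction is N = m g cos θ = 235.8 N.
Along the slope the weight component is m g sin θ = 120.1 N; friction must supply exactly this, acting up-slope.
The static-friction ceiling is μ_s N = 0.57 × 235.8 = 134.4 N.
Since |120.1| ≤ 134.4 N, static friction is sufficient; f equals the required value, not μ_s N.

f ≈ 120 N (up the incline)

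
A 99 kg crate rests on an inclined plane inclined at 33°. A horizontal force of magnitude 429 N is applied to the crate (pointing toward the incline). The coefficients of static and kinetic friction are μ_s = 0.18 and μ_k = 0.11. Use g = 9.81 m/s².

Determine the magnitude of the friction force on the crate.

f ≈ 169 N (up the incline)

Resolve perpendicular to the incline: N = m g cos θ + P sin θ = 99×9.81×cos 33° + 429×sin 33° = 1048 N.
Parallel to the incline: P cos θ − m g sin θ = 359.8 − 528.9 = -169.2 N; the friction needed to balance this is 169.2 N acting up the slope.
The limit of static friction is μ_s N = 188.7 N.
Since 169.2 N is within the 188.7 N limit, the crate stays put and friction is exactly 169 N.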